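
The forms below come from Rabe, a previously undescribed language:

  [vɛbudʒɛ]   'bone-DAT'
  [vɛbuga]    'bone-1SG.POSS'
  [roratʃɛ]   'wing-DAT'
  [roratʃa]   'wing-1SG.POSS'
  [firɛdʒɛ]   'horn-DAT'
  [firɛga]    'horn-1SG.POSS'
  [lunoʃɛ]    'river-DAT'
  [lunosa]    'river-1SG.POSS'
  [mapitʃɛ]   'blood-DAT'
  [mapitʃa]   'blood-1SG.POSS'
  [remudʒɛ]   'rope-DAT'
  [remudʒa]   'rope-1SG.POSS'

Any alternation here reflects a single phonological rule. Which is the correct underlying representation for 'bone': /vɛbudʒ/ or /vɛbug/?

The root 'bone' surfaces as [vɛbudʒɛ] and [vɛbuga], with a stem-final [dʒ] ~ [g] alternation.
If /dʒ/ were underlying and a rule turned it into [g] before the 1SG.POSS suffix, 'rope' would also alternate; but it has [dʒ] in both [remudʒɛ] and [remudʒa].
So /g/ is underlying, and a rule of palatalization before a front vowel — /g/ and /s/ become palato-alveolar [dʒ] and [ʃ] before a front vowel — gives [dʒ].

/vɛbug/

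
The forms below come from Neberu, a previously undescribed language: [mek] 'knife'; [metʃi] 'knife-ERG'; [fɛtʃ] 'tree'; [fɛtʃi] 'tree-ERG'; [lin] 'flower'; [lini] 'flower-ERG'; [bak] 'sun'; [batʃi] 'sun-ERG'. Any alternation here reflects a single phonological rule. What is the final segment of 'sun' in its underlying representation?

/k/

'sun' shows [k] ~ [tʃ] at the end of the stem ([bak] vs [batʃi]).
If /tʃ/ were underlying and a rule turned it into [k] in isolation, 'tree' would also alternate; but it has [tʃ] in both [fɛtʃ] and [fɛtʃi].
So /k/ is underlying, and a rule of palatalization before a front vowel — /k/ becomes palato-alveolar [tʃ] before a front vowel — gives [tʃ].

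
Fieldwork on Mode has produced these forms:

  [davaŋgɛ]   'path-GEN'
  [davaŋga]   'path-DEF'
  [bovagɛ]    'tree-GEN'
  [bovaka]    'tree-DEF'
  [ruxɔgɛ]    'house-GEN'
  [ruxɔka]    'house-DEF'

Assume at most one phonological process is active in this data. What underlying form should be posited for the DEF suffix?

The DEF suffix surfaces as [-ga] and [-ka], depending on the final segment of the stem.
The GEN suffix, which begins with [g], is invariant after every stem; so [g] is not altered by any rule here.
The DEF suffix is therefore /-ka/ underlyingly, with post-nasal voicing: voiceless stops become voiced after a nasal.

/-ka/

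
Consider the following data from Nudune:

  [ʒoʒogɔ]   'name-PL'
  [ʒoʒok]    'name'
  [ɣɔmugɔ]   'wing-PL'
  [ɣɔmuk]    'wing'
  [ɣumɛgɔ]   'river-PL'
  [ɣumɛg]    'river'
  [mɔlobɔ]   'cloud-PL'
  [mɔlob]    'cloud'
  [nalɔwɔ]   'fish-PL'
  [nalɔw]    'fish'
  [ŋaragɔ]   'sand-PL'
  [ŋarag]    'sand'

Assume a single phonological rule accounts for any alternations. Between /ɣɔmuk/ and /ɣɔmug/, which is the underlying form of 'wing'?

/ɣɔmuk/

The stem for 'wing' ends in [g] in [ɣɔmugɔ] but [k] in [ɣɔmuk].
But 'sand' keeps [g] in both environments ([ŋaragɔ], [ŋarag]), so there is no rule changing /g/ to [k] in isolation.
The underlying segment must be /k/; voiceless stops become voiced between vowels, yielding [g] there.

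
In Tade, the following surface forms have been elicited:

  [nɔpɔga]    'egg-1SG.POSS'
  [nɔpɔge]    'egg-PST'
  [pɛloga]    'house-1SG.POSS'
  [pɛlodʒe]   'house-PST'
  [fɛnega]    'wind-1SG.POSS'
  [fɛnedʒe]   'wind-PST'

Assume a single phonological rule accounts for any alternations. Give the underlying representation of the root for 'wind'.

The root 'wind' surfaces as [fɛnega] and [fɛnedʒe], with a stem-final [g] ~ [dʒ] alternation.
Compare 'egg', with invariant [g] in [nɔpɔga] and [nɔpɔge]: an analysis with underlying /g/ and a rule producing [dʒ] before the PST suffix would wrongly predict alternation here too.
So /dʒ/ is underlying, and a rule of depalatalization — palato-alveolar /dʒ/ becomes [g] when no front vowel follows — gives [g].
The underlying form of 'wind' is therefore /fɛnedʒ/.

/fɛnedʒ/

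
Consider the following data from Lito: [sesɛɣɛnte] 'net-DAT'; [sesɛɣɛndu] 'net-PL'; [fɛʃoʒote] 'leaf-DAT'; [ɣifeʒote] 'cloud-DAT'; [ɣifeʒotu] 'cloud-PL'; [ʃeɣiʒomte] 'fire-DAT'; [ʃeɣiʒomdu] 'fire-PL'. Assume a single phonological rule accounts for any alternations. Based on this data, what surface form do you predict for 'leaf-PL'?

The PL morpheme has two allomorphs, [-du] and [-tu].
By contrast the DAT suffix keeps its initial [t] throughout — that segment must be underlying.
So the underlying form is /-du/, and voiced stops become voiceless after a vowel.
After 'leaf', which ends in a vowel, the suffix surfaces as [-tu], giving [fɛʃoʒotu].

[fɛʃoʒotu]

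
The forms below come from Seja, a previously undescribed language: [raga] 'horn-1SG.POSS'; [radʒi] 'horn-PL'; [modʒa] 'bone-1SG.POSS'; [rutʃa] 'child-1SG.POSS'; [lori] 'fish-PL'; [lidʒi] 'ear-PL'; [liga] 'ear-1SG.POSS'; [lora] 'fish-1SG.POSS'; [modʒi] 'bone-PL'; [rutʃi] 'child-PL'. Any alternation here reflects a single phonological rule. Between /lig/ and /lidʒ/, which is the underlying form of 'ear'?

/lig/

The root 'ear' surfaces as [lidʒi] and [liga], with a stem-final [dʒ] ~ [g] alternation.
If /dʒ/ were underlying and a rule turned it into [g] before the 1SG.POSS suffix, 'bone' would also alternate; but it has [dʒ] in both [modʒi] and [modʒa].
Therefore /g/ is basic and [dʒ] is derived by palatalization before a front vowel (/g/ becomes palato-alveolar [dʒ] before a front vowel).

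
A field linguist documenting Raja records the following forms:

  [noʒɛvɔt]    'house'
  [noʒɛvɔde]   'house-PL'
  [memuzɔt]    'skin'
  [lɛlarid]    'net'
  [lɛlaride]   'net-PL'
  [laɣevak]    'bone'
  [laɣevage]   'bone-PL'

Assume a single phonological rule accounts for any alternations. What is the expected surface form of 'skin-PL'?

[memuzɔde]

'house' shows [t] ~ [d] at the end of the stem ([noʒɛvɔt] vs [noʒɛvɔde]).
If /d/ were underlying and a rule turned it into [t] in isolation, 'net' would also alternate; but it has [d] in both [lɛlarid] and [lɛlaride].
Therefore /t/ is basic and [d] is derived by intervocalic voicing (voiceless stops become voiced between vowels).
The one attested form of 'skin', [memuzɔt], shows underlying /memuzɔt/. Applying the same rule between vowels gives [memuzɔde].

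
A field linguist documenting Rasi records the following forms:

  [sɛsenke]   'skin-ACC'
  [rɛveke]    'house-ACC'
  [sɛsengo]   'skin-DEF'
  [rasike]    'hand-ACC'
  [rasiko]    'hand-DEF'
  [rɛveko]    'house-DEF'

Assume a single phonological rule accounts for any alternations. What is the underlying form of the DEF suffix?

The DEF morpheme has two allomorphs, [-go] and [-ko].
By contrast the ACC suffix keeps its initial [k] throughout — that segment must be underlying.
The DEF suffix is therefore /-go/ underlyingly, with post-vocalic devoicing: voiced stops become voiceless after a vowel.

/-go/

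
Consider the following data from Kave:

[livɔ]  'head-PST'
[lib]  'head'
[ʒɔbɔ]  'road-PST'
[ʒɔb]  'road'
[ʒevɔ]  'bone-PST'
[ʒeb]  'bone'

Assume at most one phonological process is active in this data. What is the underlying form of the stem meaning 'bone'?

'bone' shows [v] ~ [b] at the end of the stem ([ʒevɔ] vs [ʒeb]).
But 'road' keeps [b] in both environments ([ʒɔbɔ], [ʒɔb]), so there is no rule changing /b/ to [v] before the PST suffix.
The underlying segment must be /v/; voiced fricatives become stops word-finally, yielding [b] there.

/ʒev/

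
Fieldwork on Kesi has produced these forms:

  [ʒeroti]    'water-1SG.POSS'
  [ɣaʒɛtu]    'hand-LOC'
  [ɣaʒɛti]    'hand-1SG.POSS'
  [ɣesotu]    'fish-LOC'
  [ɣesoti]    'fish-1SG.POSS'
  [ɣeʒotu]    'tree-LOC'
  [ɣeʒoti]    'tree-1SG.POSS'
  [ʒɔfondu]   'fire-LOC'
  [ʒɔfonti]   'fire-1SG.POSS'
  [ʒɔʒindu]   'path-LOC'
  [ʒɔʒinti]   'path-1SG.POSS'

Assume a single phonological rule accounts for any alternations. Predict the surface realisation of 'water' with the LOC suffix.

[ʒerotu]

The LOC suffix surfaces as [-du] and [-tu], depending on the final segment of the stem.
The 1SG.POSS suffix, which begins with [t], is invariant after every stem; so [t] is not altered by any rule here.
The LOC suffix is therefore /-du/ underlyingly, with post-vocalic devoicing: voiced stops become voiceless after a vowel.
After 'water', which ends in a vowel, the suffix surfaces as [-tu], giving [ʒerotu].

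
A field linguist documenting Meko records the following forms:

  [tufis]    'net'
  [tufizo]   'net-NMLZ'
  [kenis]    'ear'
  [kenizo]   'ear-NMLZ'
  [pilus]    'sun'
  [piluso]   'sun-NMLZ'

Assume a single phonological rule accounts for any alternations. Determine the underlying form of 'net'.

/tufiz/

The root 'net' surfaces as [tufis] and [tufizo], with a stem-final [s] ~ [z] alternation.
But 'sun' keeps [s] in both environments ([pilus], [piluso]), so there is no rule changing /s/ to [z] before the NMLZ suffix.
The alternation reflects word-final obstruent devoicing: voiced obstruents become voiceless word-finally. /z/ is underlying.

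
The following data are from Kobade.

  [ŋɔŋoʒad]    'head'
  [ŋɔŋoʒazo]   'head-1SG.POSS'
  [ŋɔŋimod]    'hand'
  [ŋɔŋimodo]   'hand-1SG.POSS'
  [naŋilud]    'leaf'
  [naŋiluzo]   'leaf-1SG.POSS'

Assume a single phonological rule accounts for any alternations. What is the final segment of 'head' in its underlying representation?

/z/

In [ŋɔŋoʒad] and [ŋɔŋoʒazo] the final segment of 'head' alternates: [d] ~ [z].
If /d/ were underlying and a rule turned it into [z] before the 1SG.POSS suffix, 'hand' would also alternate; but it has [d] in both [ŋɔŋimod] and [ŋɔŋimodo].
So /z/ is underlying, and a rule of word-final hardening — voiced fricatives become stops word-finally — gives [d].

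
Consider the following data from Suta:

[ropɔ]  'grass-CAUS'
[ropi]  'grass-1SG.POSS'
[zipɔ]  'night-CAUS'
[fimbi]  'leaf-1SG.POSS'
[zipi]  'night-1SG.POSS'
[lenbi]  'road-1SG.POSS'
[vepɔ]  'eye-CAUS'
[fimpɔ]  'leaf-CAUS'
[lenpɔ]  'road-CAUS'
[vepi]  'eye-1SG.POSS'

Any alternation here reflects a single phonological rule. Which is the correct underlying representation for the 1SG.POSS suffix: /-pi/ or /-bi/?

The 1SG.POSS suffix surfaces as [-bi] and [-pi], depending on the final segment of the stem.
By contrast the CAUS suffix keeps its initial [p] throughout — that segment must be underlying.
So the underlying form is /-bi/, and voiced stops become voiceless after a vowel.

/-bi/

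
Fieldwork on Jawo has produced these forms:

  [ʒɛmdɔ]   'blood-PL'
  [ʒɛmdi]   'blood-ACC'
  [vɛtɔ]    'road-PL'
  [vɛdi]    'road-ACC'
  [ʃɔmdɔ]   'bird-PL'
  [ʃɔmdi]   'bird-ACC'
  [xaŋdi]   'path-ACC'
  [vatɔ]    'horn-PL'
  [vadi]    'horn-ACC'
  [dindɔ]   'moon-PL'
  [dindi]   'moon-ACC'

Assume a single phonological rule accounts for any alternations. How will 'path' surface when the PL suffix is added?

[xaŋdɔ]

The PL suffix surfaces as [-dɔ] and [-tɔ], depending on the final segment of the stem.
By contrast the ACC suffix keeps its initial [d] throughout — that segment must be underlying.
The PL suffix is therefore /-tɔ/ underlyingly, with post-nasal voicing: voiceless stops become voiced after a nasal.
After 'path', which ends in a nasal, the suffix surfaces as [-dɔ], giving [xaŋdɔ].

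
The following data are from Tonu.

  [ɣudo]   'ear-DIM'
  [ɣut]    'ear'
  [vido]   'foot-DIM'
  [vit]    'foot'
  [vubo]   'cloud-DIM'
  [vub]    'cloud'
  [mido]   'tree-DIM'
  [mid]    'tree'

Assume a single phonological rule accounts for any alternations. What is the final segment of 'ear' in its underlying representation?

The root 'ear' surfaces as [ɣudo] and [ɣut], with a stem-final [d] ~ [t] alternation.
But 'tree' keeps [d] in both environments ([mido], [mid]), so there is no rule changing /d/ to [t] in isolation.
So /t/ is underlying, and a rule of intervocalic voicing — voiceless stops become voiced between vowels — gives [d].

/t/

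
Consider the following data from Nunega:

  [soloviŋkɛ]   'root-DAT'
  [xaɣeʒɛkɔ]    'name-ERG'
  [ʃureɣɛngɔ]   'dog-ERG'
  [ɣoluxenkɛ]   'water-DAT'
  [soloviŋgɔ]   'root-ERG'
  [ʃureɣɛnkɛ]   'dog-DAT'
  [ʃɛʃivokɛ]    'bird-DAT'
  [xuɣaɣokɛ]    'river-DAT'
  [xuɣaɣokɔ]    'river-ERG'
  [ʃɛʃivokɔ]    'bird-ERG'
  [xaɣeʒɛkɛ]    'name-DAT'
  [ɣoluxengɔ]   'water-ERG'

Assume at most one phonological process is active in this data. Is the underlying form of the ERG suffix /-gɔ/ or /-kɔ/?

The ERG suffix surfaces as [-gɔ] and [-kɔ], depending on the final segment of the stem.
By contrast the DAT suffix keeps its initial [k] throughout — that segment must be underlying.
The ERG suffix is therefore /-gɔ/ underlyingly, with post-vocalic devoicing: voiced stops become voiceless after a vowel.

/-gɔ/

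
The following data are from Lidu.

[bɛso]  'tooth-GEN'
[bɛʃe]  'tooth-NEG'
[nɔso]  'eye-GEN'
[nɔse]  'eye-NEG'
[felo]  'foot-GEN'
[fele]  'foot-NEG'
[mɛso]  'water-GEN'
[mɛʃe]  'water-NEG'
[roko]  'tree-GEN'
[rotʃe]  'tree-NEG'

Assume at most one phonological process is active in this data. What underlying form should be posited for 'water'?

The stem for 'water' ends in [s] in [mɛso] but [ʃ] in [mɛʃe].
If /s/ were underlying and a rule turned it into [ʃ] before the NEG suffix, 'eye' would also alternate; but it has [s] in both [nɔso] and [nɔse].
So /ʃ/ is underlying, and a rule of depalatalization — palato-alveolar /tʃ/ and /ʃ/ become [k] and [s] when no front vowel follows — gives [s].
The underlying form of 'water' is therefore /mɛʃ/.

/mɛʃ/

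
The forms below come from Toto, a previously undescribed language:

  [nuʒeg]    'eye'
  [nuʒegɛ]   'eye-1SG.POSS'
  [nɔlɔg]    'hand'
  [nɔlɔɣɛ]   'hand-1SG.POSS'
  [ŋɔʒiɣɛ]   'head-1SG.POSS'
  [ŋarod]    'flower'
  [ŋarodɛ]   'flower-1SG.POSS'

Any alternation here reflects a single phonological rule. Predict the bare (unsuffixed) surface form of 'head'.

[ŋɔʒig]

'hand' shows [g] ~ [ɣ] at the end of the stem ([nɔlɔg] vs [nɔlɔɣɛ]).
The stem 'eye' ([nuʒeg], [nuʒegɛ]) shows [g] unchanged in both environments, so [g] cannot be basic with [ɣ] derived before the 1SG.POSS suffix.
So /ɣ/ is underlying, and a rule of word-final hardening — voiced fricatives become stops word-finally — gives [g].
The one attested form of 'head', [ŋɔʒiɣɛ], shows underlying /ŋɔʒiɣ/. Applying the same rule word-finally gives [ŋɔʒig].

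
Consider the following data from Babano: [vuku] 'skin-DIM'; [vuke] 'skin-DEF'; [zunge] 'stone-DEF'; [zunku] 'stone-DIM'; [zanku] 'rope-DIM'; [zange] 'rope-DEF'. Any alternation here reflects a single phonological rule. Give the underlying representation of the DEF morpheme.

/-ge/

The DEF suffix surfaces as [-ge] and [-ke], depending on the final segment of the stem.
The DIM suffix, which begins with [k], is invariant after every stem; so [k] is not altered by any rule here.
The DEF suffix is therefore /-ge/ underlyingly, with post-vocalic devoicing: voiced stops become voiceless after a vowel.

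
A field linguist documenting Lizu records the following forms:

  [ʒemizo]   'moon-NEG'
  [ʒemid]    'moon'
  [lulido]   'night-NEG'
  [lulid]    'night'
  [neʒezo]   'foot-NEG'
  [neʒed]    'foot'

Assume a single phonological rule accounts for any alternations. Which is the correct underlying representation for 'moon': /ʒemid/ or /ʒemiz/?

/ʒemiz/

'moon' shows [z] ~ [d] at the end of the stem ([ʒemizo] vs [ʒemid]).
The stem 'night' ([lulido], [lulid]) shows [d] unchanged in both environments, so [d] cannot be basic with [z] derived before the NEG suffix.
So /z/ is underlying, and a rule of word-final hardening — voiced fricatives become stops word-finally — gives [d].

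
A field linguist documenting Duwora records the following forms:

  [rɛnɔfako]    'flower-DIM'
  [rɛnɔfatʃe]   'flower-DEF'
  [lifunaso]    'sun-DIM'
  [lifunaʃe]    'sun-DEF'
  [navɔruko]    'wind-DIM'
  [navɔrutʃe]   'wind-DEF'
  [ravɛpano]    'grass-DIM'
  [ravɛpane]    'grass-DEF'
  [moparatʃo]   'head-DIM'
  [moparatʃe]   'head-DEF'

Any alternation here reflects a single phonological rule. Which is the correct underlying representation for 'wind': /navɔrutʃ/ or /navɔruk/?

/navɔruk/

'wind' shows [k] ~ [tʃ] at the end of the stem ([navɔruko] vs [navɔrutʃe]).
Compare 'head', with invariant [tʃ] in [moparatʃo] and [moparatʃe]: an analysis with underlying /tʃ/ and a rule producing [k] before the DIM suffix would wrongly predict alternation here too.
Therefore /k/ is basic and [tʃ] is derived by palatalization before a front vowel (/k/ and /s/ become palato-alveolar [tʃ] and [ʃ] before a front vowel).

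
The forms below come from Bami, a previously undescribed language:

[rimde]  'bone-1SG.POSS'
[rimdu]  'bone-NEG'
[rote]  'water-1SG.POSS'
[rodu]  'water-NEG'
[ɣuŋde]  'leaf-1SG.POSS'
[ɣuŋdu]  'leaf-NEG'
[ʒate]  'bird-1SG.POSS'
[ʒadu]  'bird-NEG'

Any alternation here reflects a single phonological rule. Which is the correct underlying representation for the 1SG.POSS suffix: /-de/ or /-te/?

/-te/

The 1SG.POSS suffix surfaces as [-de] and [-te], depending on the final segment of the stem.
The NEG suffix, which begins with [d], is invariant after every stem; so [d] is not altered by any rule here.
The 1SG.POSS suffix is therefore /-te/ underlyingly, with post-nasal voicing: voiceless stops become voiced after a nasal.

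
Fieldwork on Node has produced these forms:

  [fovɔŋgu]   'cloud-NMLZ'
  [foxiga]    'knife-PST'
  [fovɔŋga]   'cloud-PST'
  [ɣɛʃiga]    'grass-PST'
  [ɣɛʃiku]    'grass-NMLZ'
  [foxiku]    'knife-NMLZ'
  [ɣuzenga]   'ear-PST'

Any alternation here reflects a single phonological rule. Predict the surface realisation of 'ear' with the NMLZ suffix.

The NMLZ suffix surfaces as [-gu] and [-ku], depending on the final segment of the stem.
The PST suffix, which begins with [g], is invariant after every stem; so [g] is not altered by any rule here.
So the underlying form is /-ku/, and voiceless stops become voiced after a nasal.
After 'ear', which ends in a nasal, the suffix surfaces as [-gu], giving [ɣuzengu].

[ɣuzengu]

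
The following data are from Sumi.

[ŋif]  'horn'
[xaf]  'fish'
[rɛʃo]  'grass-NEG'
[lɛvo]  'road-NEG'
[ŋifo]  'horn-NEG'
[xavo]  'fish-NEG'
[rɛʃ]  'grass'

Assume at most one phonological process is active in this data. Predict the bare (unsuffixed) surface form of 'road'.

'fish' shows [v] ~ [f] at the end of the stem ([xavo] vs [xaf]).
Compare 'horn', with invariant [f] in [ŋifo] and [ŋif]: an analysis with underlying /f/ and a rule producing [v] before the NEG suffix would wrongly predict alternation here too.
So /v/ is underlying, and a rule of word-final obstruent devoicing — voiced obstruents become voiceless word-finally — gives [f].
From [lɛvo] the stem 'road' is /lɛv/; word-finally this yields [lɛf].

[lɛf]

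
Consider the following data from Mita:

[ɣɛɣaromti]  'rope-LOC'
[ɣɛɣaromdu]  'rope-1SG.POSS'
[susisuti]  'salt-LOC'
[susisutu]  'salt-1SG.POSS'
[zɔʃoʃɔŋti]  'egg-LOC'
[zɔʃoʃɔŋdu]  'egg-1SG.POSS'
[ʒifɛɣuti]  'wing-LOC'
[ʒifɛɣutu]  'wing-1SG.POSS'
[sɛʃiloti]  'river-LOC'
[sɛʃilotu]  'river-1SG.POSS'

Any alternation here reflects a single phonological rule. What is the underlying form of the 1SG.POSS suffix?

/-du/

The 1SG.POSS morpheme has two allomorphs, [-du] and [-tu].
By contrast the LOC suffix keeps its initial [t] throughout — that segment must be underlying.
The 1SG.POSS suffix is therefore /-du/ underlyingly, with post-vocalic devoicing: voiced stops become voiceless after a vowel.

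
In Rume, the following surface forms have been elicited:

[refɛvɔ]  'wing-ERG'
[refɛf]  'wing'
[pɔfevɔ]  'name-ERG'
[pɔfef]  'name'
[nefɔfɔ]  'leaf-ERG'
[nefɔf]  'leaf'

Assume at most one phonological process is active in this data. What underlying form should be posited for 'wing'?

/refɛv/

In [refɛvɔ] and [refɛf] the final segment of 'wing' alternates: [v] ~ [f].
Compare 'leaf', with invariant [f] in [nefɔfɔ] and [nefɔf]: an analysis with underlying /f/ and a rule producing [v] before the ERG suffix would wrongly predict alternation here too.
The underlying segment must be /v/; voiced obstruents become voiceless word-finally, yielding [f] there.
Hence 'wing' is /refɛv/ underlyingly.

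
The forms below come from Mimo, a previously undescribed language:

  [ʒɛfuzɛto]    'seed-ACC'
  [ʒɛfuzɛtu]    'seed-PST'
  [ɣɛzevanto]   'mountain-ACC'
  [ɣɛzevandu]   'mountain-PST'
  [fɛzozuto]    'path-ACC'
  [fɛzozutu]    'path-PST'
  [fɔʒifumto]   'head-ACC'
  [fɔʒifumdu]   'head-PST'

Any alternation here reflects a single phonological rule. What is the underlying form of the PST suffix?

The PST morpheme has two allomorphs, [-du] and [-tu].
The ACC suffix, which begins with [t], is invariant after every stem; so [t] is not altered by any rule here.
The PST suffix is therefore /-du/ underlyingly, with post-vocalic devoicing: voiced stops become voiceless after a vowel.

/-du/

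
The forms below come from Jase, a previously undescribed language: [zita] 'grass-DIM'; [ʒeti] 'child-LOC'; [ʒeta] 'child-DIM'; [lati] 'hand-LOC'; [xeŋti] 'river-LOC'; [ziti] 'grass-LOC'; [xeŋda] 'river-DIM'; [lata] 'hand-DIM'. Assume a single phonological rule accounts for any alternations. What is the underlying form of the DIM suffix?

/-da/

The DIM morpheme has two allomorphs, [-da] and [-ta].
The LOC suffix, which begins with [t], is invariant after every stem; so [t] is not altered by any rule here.
The DIM suffix is therefore /-da/ underlyingly, with post-vocalic devoicing: voiced stops become voiceless after a vowel.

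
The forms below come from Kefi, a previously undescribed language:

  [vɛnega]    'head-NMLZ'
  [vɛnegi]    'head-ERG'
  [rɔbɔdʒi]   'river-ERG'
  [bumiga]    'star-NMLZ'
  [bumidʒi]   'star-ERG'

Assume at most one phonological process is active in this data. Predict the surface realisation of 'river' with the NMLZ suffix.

[rɔbɔga]

'star' shows [g] ~ [dʒ] at the end of the stem ([bumiga] vs [bumidʒi]).
But 'head' keeps [g] in both environments ([vɛnega], [vɛnegi]), so there is no rule changing /g/ to [dʒ] before the ERG suffix.
The alternation reflects depalatalization: palato-alveolar /dʒ/ becomes [g] when no front vowel follows. /dʒ/ is underlying.
The one attested form of 'river', [rɔbɔdʒi], shows underlying /rɔbɔdʒ/. Applying the same rule when no front vowel follows gives [rɔbɔga].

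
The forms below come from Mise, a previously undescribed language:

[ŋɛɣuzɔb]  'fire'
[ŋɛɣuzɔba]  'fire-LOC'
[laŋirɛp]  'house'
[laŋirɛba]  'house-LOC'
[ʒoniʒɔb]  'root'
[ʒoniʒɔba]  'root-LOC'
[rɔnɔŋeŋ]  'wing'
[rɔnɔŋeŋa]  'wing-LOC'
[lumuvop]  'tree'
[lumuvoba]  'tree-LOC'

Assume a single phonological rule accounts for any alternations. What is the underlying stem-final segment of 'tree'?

/p/

'tree' shows [p] ~ [b] at the end of the stem ([lumuvop] vs [lumuvoba]).
Compare 'root', with invariant [b] in [ʒoniʒɔb] and [ʒoniʒɔba]: an analysis with underlying /b/ and a rule producing [p] in isolation would wrongly predict alternation here too.
The alternation reflects intervocalic voicing: voiceless stops become voiced between vowels. /p/ is underlying.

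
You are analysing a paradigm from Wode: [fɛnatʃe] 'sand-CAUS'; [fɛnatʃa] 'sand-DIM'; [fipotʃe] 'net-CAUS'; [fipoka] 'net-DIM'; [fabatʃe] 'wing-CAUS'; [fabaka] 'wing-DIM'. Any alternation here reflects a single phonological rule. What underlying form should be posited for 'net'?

The root 'net' surfaces as [fipotʃe] and [fipoka], with a stem-final [tʃ] ~ [k] alternation.
If /tʃ/ were underlying and a rule turned it into [k] before the DIM suffix, 'sand' would also alternate; but it has [tʃ] in both [fɛnatʃe] and [fɛnatʃa].
So /k/ is underlying, and a rule of palatalization before a front vowel — /k/ becomes palato-alveolar [tʃ] before a front vowel — gives [tʃ].

/fipok/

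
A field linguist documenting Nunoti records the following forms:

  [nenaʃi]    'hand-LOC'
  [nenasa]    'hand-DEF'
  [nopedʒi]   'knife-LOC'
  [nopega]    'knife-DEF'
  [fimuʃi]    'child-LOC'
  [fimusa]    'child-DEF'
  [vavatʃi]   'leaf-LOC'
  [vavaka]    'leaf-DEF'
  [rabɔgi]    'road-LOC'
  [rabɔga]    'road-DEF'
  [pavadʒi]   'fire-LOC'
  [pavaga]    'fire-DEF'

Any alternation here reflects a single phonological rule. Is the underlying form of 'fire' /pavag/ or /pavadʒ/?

The stem for 'fire' ends in [dʒ] in [pavadʒi] but [g] in [pavaga].
But 'road' keeps [g] in both environments ([rabɔgi], [rabɔga]), so there is no rule changing /g/ to [dʒ] before the LOC suffix.
Therefore /dʒ/ is basic and [g] is derived by depalatalization (palato-alveolar /tʃ/, /dʒ/ and /ʃ/ become [k], [g] and [s] when no front vowel follows).

/pavadʒ/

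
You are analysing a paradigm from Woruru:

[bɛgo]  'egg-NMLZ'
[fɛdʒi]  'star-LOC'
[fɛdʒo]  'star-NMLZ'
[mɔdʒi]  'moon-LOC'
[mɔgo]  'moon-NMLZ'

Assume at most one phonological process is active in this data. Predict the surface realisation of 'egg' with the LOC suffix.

[bɛdʒi]

The root 'moon' surfaces as [mɔdʒi] and [mɔgo], with a stem-final [dʒ] ~ [g] alternation.
If /dʒ/ were underlying and a rule turned it into [g] before the NMLZ suffix, 'star' would also alternate; but it has [dʒ] in both [fɛdʒi] and [fɛdʒo].
So /g/ is underlying, and a rule of palatalization before a front vowel — /g/ becomes palato-alveolar [dʒ] before a front vowel — gives [dʒ].
From [bɛgo] the stem 'egg' is /bɛg/; before a front vowel this yields [bɛdʒi].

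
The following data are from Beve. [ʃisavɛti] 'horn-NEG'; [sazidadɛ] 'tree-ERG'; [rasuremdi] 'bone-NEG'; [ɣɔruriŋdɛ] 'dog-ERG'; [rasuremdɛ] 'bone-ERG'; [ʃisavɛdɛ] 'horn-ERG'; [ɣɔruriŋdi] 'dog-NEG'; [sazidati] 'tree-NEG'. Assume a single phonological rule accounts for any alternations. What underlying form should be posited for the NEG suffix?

/-ti/

The NEG morpheme has two allomorphs, [-di] and [-ti].
By contrast the ERG suffix keeps its initial [d] throughout — that segment must be underlying.
So the underlying form is /-ti/, and voiceless stops become voiced after a nasal.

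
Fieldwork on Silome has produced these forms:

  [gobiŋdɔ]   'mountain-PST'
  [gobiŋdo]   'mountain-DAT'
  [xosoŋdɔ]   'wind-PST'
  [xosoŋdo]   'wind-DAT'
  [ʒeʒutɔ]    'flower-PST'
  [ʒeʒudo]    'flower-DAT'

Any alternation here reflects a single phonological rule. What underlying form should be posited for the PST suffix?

/-tɔ/

The PST suffix surfaces as [-dɔ] and [-tɔ], depending on the final segment of the stem.
The DAT suffix, which begins with [d], is invariant after every stem; so [d] is not altered by any rule here.
So the underlying form is /-tɔ/, and voiceless stops become voiced after a nasal.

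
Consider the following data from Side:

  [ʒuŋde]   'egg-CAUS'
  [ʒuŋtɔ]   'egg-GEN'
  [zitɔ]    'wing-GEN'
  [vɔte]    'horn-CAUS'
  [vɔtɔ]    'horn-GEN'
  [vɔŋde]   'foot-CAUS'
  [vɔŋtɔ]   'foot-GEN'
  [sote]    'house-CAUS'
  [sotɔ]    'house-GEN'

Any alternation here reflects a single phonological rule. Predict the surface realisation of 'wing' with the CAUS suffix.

[zite]

The CAUS morpheme has two allomorphs, [-de] and [-te].
By contrast the GEN suffix keeps its initial [t] throughout — that segment must be underlying.
The CAUS suffix is therefore /-de/ underlyingly, with post-vocalic devoicing: voiced stops become voiceless after a vowel.
After 'wing', which ends in a vowel, the suffix surfaces as [-te], giving [zite].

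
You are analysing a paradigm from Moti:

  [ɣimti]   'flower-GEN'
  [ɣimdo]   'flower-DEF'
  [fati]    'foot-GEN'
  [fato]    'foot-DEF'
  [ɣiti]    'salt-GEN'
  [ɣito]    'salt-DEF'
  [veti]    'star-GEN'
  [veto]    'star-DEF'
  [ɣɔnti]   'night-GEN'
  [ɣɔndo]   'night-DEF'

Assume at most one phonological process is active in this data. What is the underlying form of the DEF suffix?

/-do/

The DEF morpheme has two allomorphs, [-do] and [-to].
The GEN suffix, which begins with [t], is invariant after every stem; so [t] is not altered by any rule here.
The DEF suffix is therefore /-do/ underlyingly, with post-vocalic devoicing: voiced stops become voiceless after a vowel.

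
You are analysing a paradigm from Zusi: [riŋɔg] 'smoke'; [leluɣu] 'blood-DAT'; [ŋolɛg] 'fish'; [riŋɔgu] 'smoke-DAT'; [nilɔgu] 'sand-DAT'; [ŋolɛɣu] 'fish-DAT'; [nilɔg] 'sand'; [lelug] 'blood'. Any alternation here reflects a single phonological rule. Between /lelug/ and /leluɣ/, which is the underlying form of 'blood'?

'blood' shows [ɣ] ~ [g] at the end of the stem ([leluɣu] vs [lelug]).
Compare 'sand', with invariant [g] in [nilɔgu] and [nilɔg]: an analysis with underlying /g/ and a rule producing [ɣ] before the DAT suffix would wrongly predict alternation here too.
Therefore /ɣ/ is basic and [g] is derived by word-final hardening (voiced fricatives become stops word-finally).

/leluɣ/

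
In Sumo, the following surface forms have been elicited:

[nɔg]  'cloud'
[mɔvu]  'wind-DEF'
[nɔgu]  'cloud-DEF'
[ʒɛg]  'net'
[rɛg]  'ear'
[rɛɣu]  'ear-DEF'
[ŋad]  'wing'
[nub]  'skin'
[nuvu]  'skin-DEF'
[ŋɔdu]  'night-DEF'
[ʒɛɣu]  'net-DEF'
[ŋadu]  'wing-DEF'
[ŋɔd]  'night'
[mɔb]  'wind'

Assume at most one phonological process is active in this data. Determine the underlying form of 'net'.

/ʒɛɣ/

The stem for 'net' ends in [g] in [ʒɛg] but [ɣ] in [ʒɛɣu].
Compare 'cloud', with invariant [g] in [nɔg] and [nɔgu]: an analysis with underlying /g/ and a rule producing [ɣ] before the DEF suffix would wrongly predict alternation here too.
The underlying segment must be /ɣ/; voiced fricatives become stops word-finally, yielding [g] there.
The underlying form of 'net' is therefore /ʒɛɣ/.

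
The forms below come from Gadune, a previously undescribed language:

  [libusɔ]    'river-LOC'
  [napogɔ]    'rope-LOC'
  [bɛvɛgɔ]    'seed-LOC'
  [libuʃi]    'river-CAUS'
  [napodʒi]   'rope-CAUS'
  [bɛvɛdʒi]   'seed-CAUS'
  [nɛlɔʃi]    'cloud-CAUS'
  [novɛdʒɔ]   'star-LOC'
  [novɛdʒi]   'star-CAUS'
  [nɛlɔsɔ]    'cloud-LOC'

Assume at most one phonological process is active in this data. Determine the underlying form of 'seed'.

The root 'seed' surfaces as [bɛvɛdʒi] and [bɛvɛgɔ], with a stem-final [dʒ] ~ [g] alternation.
Compare 'star', with invariant [dʒ] in [novɛdʒi] and [novɛdʒɔ]: an analysis with underlying /dʒ/ and a rule producing [g] before the LOC suffix would wrongly predict alternation here too.
Therefore /g/ is basic and [dʒ] is derived by palatalization before a front vowel (/g/ and /s/ become palato-alveolar [dʒ] and [ʃ] before a front vowel).

/bɛvɛg/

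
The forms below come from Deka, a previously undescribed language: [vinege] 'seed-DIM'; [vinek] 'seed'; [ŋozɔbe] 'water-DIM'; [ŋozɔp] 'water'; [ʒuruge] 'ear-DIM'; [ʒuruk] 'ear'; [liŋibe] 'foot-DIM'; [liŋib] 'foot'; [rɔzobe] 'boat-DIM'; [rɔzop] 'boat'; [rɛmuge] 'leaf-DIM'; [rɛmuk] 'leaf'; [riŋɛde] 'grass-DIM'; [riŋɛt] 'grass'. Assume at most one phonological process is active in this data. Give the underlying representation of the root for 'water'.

/ŋozɔp/

In [ŋozɔbe] and [ŋozɔp] the final segment of 'water' alternates: [b] ~ [p].
Compare 'foot', with invariant [b] in [liŋibe] and [liŋib]: an analysis with underlying /b/ and a rule producing [p] in isolation would wrongly predict alternation here too.
The alternation reflects intervocalic voicing: voiceless stops become voiced between vowels. /p/ is underlying.
Hence 'water' is /ŋozɔp/ underlyingly.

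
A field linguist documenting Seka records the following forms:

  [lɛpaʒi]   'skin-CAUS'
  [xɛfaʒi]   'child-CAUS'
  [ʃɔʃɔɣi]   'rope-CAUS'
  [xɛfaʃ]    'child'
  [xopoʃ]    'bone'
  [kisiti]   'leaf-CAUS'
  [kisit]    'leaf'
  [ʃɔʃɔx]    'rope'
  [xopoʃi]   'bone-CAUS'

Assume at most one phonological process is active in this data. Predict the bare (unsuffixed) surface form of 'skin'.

[lɛpaʃ]

'child' shows [ʃ] ~ [ʒ] at the end of the stem ([xɛfaʃ] vs [xɛfaʒi]).
The stem 'bone' ([xopoʃ], [xopoʃi]) shows [ʃ] unchanged in both environments, so [ʃ] cannot be basic with [ʒ] derived before the CAUS suffix.
The underlying segment must be /ʒ/; voiced obstruents become voiceless word-finally, yielding [ʃ] there.
From [lɛpaʒi] the stem 'skin' is /lɛpaʒ/; word-finally this yields [lɛpaʃ].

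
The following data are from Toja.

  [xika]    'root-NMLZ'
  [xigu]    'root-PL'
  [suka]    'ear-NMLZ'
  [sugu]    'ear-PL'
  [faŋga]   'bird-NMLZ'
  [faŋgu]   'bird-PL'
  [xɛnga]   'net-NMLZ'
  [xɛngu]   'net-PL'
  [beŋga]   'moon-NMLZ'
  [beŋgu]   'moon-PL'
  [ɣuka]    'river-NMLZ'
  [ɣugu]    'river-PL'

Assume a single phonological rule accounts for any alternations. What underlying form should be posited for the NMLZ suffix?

/-ka/

The NMLZ morpheme has two allomorphs, [-ga] and [-ka].
The PL suffix, which begins with [g], is invariant after every stem; so [g] is not altered by any rule here.
So the underlying form is /-ka/, and voiceless stops become voiced after a nasal.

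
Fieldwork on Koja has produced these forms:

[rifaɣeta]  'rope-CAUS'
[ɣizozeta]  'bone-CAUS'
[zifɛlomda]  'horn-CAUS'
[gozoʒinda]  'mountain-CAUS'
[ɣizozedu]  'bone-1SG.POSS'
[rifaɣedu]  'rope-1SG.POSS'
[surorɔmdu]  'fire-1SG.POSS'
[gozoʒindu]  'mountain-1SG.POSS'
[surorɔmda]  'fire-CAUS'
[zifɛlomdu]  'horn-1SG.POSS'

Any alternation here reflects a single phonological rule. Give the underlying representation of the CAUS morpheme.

/-ta/

The CAUS morpheme has two allomorphs, [-da] and [-ta].
By contrast the 1SG.POSS suffix keeps its initial [d] throughout — that segment must be underlying.
The CAUS suffix is therefore /-ta/ underlyingly, with post-nasal voicing: voiceless stops become voiced after a nasal.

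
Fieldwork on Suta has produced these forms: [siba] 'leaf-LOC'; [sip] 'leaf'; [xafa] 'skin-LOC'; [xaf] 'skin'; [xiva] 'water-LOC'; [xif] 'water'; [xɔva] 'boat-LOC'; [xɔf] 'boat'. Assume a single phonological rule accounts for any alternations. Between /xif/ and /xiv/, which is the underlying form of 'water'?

The root 'water' surfaces as [xiva] and [xif], with a stem-final [v] ~ [f] alternation.
Compare 'skin', with invariant [f] in [xafa] and [xaf]: an analysis with underlying /f/ and a rule producing [v] before the LOC suffix would wrongly predict alternation here too.
Therefore /v/ is basic and [f] is derived by word-final obstruent devoicing (voiced obstruents become voiceless word-finally).

/xiv/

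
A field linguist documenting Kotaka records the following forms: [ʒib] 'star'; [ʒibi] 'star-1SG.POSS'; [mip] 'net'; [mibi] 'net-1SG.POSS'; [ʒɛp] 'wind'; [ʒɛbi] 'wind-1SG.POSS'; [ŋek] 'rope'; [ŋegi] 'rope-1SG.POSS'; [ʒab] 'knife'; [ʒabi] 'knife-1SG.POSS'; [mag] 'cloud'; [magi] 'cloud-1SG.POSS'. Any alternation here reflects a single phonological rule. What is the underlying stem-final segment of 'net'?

/p/

In [mip] and [mibi] the final segment of 'net' alternates: [p] ~ [b].
Compare 'star', with invariant [b] in [ʒib] and [ʒibi]: an analysis with underlying /b/ and a rule producing [p] in isolation would wrongly predict alternation here too.
So /p/ is underlying, and a rule of intervocalic voicing — voiceless stops become voiced between vowels — gives [b].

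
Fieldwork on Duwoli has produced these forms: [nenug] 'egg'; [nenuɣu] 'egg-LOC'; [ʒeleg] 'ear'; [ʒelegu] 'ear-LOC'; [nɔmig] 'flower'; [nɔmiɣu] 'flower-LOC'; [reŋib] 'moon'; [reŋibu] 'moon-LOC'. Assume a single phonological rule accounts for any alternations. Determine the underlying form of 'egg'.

/nenuɣ/

In [nenug] and [nenuɣu] the final segment of 'egg' alternates: [g] ~ [ɣ].
Compare 'ear', with invariant [g] in [ʒeleg] and [ʒelegu]: an analysis with underlying /g/ and a rule producing [ɣ] before the LOC suffix would wrongly predict alternation here too.
The underlying segment must be /ɣ/; voiced fricatives become stops word-finally, yielding [g] there.
The underlying form of 'egg' is therefore /nenuɣ/.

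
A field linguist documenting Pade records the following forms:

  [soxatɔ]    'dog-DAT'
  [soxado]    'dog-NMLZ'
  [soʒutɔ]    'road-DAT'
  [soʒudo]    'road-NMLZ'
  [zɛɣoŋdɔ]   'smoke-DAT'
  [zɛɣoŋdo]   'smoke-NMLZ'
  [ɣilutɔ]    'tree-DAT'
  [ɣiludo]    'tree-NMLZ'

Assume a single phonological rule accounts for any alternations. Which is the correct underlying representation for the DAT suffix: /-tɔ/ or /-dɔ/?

/-tɔ/

The DAT suffix surfaces as [-dɔ] and [-tɔ], depending on the final segment of the stem.
By contrast the NMLZ suffix keeps its initial [d] throughout — that segment must be underlying.
So the underlying form is /-tɔ/, and voiceless stops become voiced after a nasal.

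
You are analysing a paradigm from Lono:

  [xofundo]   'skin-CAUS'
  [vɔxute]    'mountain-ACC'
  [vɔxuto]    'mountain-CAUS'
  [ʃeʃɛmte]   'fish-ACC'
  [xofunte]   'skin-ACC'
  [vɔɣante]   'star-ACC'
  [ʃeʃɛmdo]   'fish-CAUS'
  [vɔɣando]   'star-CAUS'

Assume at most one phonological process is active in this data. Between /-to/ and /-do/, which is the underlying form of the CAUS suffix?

The CAUS suffix surfaces as [-do] and [-to], depending on the final segment of the stem.
By contrast the ACC suffix keeps its initial [t] throughout — that segment must be underlying.
The CAUS suffix is therefore /-do/ underlyingly, with post-vocalic devoicing: voiced stops become voiceless after a vowel.

/-do/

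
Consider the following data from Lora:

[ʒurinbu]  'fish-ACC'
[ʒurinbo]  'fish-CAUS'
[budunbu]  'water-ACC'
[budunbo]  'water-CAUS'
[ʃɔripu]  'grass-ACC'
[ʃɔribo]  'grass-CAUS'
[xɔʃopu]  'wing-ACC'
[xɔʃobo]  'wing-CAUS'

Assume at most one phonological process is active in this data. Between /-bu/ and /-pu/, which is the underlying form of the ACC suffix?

The ACC morpheme has two allomorphs, [-bu] and [-pu].
By contrast the CAUS suffix keeps its initial [b] throughout — that segment must be underlying.
The ACC suffix is therefore /-pu/ underlyingly, with post-nasal voicing: voiceless stops become voiced after a nasal.

/-pu/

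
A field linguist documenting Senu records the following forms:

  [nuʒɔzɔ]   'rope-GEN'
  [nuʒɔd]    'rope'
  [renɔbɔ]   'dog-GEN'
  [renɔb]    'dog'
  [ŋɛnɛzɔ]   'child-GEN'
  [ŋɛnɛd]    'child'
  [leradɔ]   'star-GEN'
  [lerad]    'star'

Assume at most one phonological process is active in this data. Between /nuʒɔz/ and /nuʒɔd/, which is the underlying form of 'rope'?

The root 'rope' surfaces as [nuʒɔzɔ] and [nuʒɔd], with a stem-final [z] ~ [d] alternation.
If /d/ were underlying and a rule turned it into [z] before the GEN suffix, 'star' would also alternate; but it has [d] in both [leradɔ] and [lerad].
Therefore /z/ is basic and [d] is derived by word-final hardening (voiced fricatives become stops word-finally).

/nuʒɔz/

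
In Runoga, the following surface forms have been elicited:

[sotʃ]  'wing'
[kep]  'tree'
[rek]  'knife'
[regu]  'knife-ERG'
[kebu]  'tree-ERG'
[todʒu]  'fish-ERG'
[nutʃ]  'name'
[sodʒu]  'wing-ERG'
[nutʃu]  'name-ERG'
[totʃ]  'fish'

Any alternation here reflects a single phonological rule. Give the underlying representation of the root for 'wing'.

/sodʒ/

In [sodʒu] and [sotʃ] the final segment of 'wing' alternates: [dʒ] ~ [tʃ].
If /tʃ/ were underlying and a rule turned it into [dʒ] before the ERG suffix, 'name' would also alternate; but it has [tʃ] in both [nutʃu] and [nutʃ].
The underlying segment must be /dʒ/; voiced obstruents become voiceless word-finally, yielding [tʃ] there.
The underlying form of 'wing' is therefore /sodʒ/.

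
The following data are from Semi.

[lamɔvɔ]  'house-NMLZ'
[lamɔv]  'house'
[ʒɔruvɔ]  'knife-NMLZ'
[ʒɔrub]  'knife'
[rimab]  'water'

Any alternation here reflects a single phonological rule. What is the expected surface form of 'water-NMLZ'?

[rimavɔ]

In [ʒɔruvɔ] and [ʒɔrub] the final segment of 'knife' alternates: [v] ~ [b].
Compare 'house', with invariant [v] in [lamɔvɔ] and [lamɔv]: an analysis with underlying /v/ and a rule producing [b] in isolation would wrongly predict alternation here too.
The underlying segment must be /b/; voiced stops become fricatives between vowels, yielding [v] there.
From [rimab] the stem 'water' is /rimab/; between vowels this yields [rimavɔ].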